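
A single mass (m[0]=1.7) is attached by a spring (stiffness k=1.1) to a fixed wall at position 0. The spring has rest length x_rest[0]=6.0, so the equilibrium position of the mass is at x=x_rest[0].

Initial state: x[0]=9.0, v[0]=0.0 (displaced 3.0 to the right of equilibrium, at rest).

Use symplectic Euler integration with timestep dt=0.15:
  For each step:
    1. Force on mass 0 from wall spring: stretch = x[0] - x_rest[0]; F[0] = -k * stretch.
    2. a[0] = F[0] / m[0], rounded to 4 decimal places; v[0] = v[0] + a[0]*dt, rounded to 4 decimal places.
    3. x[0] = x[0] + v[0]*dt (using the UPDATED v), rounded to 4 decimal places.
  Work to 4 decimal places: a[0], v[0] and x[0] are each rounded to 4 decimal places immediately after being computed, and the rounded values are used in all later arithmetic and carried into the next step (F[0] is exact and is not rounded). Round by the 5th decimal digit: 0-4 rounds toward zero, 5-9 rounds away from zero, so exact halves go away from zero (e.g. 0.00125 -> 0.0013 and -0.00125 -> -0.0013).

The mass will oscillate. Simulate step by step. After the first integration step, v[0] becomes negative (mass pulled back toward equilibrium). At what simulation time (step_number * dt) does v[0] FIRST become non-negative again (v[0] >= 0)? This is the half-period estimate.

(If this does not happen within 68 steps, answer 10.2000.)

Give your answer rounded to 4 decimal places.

Answer: 4.0500

Derivation:
Step 0: x=[9.0000] v=[0.0000]
Step 1: x=[8.9563] v=[-0.2912]
Step 2: x=[8.8696] v=[-0.5781]
Step 3: x=[8.7411] v=[-0.8566]
Step 4: x=[8.5727] v=[-1.1227]
Step 5: x=[8.3668] v=[-1.3724]
Step 6: x=[8.1265] v=[-1.6021]
Step 7: x=[7.8552] v=[-1.8085]
Step 8: x=[7.5569] v=[-1.9886]
Step 9: x=[7.2359] v=[-2.1397]
Step 10: x=[6.8969] v=[-2.2597]
Step 11: x=[6.5449] v=[-2.3467]
Step 12: x=[6.1850] v=[-2.3996]
Step 13: x=[5.8224] v=[-2.4176]
Step 14: x=[5.4623] v=[-2.4004]
Step 15: x=[5.1101] v=[-2.3482]
Step 16: x=[4.7708] v=[-2.2618]
Step 17: x=[4.4494] v=[-2.1425]
Step 18: x=[4.1506] v=[-1.9920]
Step 19: x=[3.8787] v=[-1.8125]
Step 20: x=[3.6377] v=[-1.6066]
Step 21: x=[3.4311] v=[-1.3773]
Step 22: x=[3.2619] v=[-1.1280]
Step 23: x=[3.1326] v=[-0.8622]
Step 24: x=[3.0450] v=[-0.5839]
Step 25: x=[3.0004] v=[-0.2971]
Step 26: x=[2.9995] v=[-0.0060]
Step 27: x=[3.0423] v=[0.2852]
First v>=0 after going negative at step 27, time=4.0500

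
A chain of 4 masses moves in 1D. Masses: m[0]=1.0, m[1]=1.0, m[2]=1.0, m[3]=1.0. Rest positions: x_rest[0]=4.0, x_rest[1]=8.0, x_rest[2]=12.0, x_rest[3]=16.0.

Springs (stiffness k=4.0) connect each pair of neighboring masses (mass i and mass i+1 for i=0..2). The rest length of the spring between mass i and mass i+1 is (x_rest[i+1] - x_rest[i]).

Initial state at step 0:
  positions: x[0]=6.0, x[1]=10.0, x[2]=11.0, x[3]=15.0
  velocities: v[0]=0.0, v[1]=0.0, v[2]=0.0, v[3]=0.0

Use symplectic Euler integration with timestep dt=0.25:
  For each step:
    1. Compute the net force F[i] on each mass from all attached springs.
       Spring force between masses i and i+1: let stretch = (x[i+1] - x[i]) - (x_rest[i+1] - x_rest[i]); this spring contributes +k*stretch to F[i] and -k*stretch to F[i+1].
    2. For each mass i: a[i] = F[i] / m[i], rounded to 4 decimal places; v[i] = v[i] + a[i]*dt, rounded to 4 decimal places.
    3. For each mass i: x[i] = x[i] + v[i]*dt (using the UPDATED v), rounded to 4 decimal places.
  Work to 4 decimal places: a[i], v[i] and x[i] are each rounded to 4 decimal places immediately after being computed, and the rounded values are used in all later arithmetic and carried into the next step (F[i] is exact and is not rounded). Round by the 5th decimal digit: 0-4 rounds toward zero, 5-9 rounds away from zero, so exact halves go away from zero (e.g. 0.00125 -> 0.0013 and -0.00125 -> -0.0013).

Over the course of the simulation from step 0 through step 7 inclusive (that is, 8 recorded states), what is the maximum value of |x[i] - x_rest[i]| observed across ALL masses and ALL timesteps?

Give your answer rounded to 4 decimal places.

Step 0: x=[6.0000 10.0000 11.0000 15.0000] v=[0.0000 0.0000 0.0000 0.0000]
Step 1: x=[6.0000 9.2500 11.7500 15.0000] v=[0.0000 -3.0000 3.0000 0.0000]
Step 2: x=[5.8125 8.3125 12.6875 15.1875] v=[-0.7500 -3.7500 3.7500 0.7500]
Step 3: x=[5.2500 7.8438 13.1563 15.7500] v=[-2.2500 -1.8750 1.8750 2.2500]
Step 4: x=[4.3360 8.0547 12.9454 16.6641] v=[-3.6562 0.8437 -0.8438 3.6563]
Step 5: x=[3.3516 8.5586 12.4415 17.6485] v=[-3.9375 2.0157 -2.0158 3.9376]
Step 6: x=[2.6690 8.7315 12.2686 18.3312] v=[-2.7305 0.6916 -0.6917 2.7306]
Step 7: x=[2.5020 8.2731 12.7271 18.4982] v=[-0.6680 -1.8338 1.8338 0.6680]
Max displacement = 2.4982

Answer: 2.4982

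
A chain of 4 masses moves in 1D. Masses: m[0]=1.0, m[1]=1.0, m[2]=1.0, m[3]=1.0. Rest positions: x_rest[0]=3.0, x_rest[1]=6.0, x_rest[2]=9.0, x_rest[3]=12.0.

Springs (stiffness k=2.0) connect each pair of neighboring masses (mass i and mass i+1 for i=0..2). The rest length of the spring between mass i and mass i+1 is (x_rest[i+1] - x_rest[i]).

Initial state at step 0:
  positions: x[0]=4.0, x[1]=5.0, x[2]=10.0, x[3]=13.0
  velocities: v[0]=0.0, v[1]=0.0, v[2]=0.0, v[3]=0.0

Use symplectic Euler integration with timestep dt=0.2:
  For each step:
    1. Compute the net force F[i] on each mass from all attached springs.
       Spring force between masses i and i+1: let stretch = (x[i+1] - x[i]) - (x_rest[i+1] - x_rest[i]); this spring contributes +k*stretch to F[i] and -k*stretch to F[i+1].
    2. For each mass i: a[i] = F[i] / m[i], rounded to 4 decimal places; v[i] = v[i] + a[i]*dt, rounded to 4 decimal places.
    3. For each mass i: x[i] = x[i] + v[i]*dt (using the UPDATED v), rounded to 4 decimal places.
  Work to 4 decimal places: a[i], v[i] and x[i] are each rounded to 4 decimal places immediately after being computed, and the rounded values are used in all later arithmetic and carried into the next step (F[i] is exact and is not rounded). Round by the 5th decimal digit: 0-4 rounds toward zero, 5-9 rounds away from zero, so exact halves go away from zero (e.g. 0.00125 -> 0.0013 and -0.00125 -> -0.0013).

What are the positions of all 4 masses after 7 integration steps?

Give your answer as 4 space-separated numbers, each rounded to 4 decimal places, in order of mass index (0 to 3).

Step 0: x=[4.0000 5.0000 10.0000 13.0000] v=[0.0000 0.0000 0.0000 0.0000]
Step 1: x=[3.8400 5.3200 9.8400 13.0000] v=[-0.8000 1.6000 -0.8000 0.0000]
Step 2: x=[3.5584 5.8832 9.5712 12.9872] v=[-1.4080 2.8160 -1.3440 -0.0640]
Step 3: x=[3.2228 6.5555 9.2806 12.9411] v=[-1.6781 3.3613 -1.4528 -0.2304]
Step 4: x=[2.9138 7.1792 9.0649 12.8422] v=[-1.5450 3.1183 -1.0786 -0.4946]
Step 5: x=[2.7060 7.6125 9.0005 12.6811] v=[-1.0388 2.1664 -0.3220 -0.8055]
Step 6: x=[2.6508 7.7643 9.1195 12.4656] v=[-0.2762 0.7590 0.5950 -1.0777]
Step 7: x=[2.7646 7.6154 9.3978 12.2224] v=[0.5692 -0.7443 1.3914 -1.2161]

Answer: 2.7646 7.6154 9.3978 12.2224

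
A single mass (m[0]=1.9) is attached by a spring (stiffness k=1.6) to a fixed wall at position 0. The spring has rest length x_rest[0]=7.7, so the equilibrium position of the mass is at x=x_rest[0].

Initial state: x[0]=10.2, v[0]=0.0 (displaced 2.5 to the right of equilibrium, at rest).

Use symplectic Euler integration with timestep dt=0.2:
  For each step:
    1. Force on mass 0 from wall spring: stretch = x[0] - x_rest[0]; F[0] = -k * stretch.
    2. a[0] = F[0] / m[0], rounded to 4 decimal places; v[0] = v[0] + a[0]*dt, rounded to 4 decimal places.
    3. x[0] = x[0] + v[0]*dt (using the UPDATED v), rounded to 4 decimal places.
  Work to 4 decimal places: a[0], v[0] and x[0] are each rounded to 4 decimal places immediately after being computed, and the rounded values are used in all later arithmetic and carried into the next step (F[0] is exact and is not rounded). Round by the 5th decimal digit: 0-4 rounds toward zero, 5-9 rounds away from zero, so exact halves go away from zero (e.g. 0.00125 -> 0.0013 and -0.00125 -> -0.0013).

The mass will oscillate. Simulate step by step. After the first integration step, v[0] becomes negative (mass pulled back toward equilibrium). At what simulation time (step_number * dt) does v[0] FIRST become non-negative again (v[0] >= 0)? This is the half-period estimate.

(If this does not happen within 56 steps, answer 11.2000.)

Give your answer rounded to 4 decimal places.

Answer: 3.6000

Derivation:
Step 0: x=[10.2000] v=[0.0000]
Step 1: x=[10.1158] v=[-0.4211]
Step 2: x=[9.9502] v=[-0.8280]
Step 3: x=[9.7088] v=[-1.2070]
Step 4: x=[9.3997] v=[-1.5453]
Step 5: x=[9.0334] v=[-1.8316]
Step 6: x=[8.6222] v=[-2.0562]
Step 7: x=[8.1799] v=[-2.2115]
Step 8: x=[7.7214] v=[-2.2923]
Step 9: x=[7.2622] v=[-2.2959]
Step 10: x=[6.8178] v=[-2.2222]
Step 11: x=[6.4031] v=[-2.0736]
Step 12: x=[6.0321] v=[-1.8552]
Step 13: x=[5.7172] v=[-1.5743]
Step 14: x=[5.4691] v=[-1.2404]
Step 15: x=[5.2962] v=[-0.8647]
Step 16: x=[5.2042] v=[-0.4598]
Step 17: x=[5.1963] v=[-0.0395]
Step 18: x=[5.2727] v=[0.3822]
First v>=0 after going negative at step 18, time=3.6000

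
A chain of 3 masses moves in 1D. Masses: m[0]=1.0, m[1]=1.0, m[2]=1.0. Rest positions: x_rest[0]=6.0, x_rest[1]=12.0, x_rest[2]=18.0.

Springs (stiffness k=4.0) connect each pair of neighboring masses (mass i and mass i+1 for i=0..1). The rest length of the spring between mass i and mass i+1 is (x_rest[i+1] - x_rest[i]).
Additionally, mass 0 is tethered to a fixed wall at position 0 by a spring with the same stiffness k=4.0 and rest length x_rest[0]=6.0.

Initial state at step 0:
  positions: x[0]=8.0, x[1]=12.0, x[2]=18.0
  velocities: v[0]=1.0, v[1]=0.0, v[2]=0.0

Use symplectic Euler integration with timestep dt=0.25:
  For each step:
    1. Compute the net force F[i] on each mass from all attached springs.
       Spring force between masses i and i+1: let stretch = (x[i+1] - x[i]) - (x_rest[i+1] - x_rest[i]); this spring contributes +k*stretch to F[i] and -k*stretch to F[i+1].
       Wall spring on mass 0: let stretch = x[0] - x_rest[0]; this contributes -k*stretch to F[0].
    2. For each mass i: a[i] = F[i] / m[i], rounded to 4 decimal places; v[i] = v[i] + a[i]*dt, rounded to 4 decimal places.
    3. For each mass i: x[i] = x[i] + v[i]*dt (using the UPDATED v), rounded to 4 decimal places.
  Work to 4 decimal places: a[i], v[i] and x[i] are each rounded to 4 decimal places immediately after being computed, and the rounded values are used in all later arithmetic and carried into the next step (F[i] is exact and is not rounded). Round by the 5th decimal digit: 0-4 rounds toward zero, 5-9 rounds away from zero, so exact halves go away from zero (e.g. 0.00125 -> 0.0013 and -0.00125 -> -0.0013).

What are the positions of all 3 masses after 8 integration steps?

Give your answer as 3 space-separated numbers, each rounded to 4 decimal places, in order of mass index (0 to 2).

Step 0: x=[8.0000 12.0000 18.0000] v=[1.0000 0.0000 0.0000]
Step 1: x=[7.2500 12.5000 18.0000] v=[-3.0000 2.0000 0.0000]
Step 2: x=[6.0000 13.0625 18.1250] v=[-5.0000 2.2500 0.5000]
Step 3: x=[5.0156 13.1250 18.4844] v=[-3.9375 0.2500 1.4375]
Step 4: x=[4.8047 12.5000 19.0039] v=[-0.8437 -2.5000 2.0781]
Step 5: x=[5.3164 11.5772 19.3975] v=[2.0469 -3.6914 1.5742]
Step 6: x=[6.0642 11.0442 19.3360] v=[2.9913 -2.1319 -0.2461]
Step 7: x=[6.5410 11.3392 18.7015] v=[1.9071 1.1799 -2.5379]
Step 8: x=[6.5821 12.2752 17.7265] v=[0.1643 3.7440 -3.9002]

Answer: 6.5821 12.2752 17.7265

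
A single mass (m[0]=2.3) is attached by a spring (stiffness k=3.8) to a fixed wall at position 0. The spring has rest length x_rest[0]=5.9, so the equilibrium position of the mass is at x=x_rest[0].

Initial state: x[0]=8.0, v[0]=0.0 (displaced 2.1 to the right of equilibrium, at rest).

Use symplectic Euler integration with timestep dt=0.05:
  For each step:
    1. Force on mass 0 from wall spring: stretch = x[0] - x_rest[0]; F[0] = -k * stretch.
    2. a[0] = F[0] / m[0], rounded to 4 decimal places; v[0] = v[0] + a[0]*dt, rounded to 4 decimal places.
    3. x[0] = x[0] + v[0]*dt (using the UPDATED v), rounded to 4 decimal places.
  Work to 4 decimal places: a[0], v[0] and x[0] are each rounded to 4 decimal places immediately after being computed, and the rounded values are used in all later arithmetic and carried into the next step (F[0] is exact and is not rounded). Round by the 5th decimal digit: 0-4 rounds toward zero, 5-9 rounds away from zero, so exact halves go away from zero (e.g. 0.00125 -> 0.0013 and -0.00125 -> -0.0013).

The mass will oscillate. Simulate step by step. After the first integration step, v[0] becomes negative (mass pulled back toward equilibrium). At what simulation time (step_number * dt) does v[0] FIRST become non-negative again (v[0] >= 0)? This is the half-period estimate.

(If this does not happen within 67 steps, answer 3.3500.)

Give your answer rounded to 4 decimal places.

Step 0: x=[8.0000] v=[0.0000]
Step 1: x=[7.9913] v=[-0.1735]
Step 2: x=[7.9740] v=[-0.3463]
Step 3: x=[7.9481] v=[-0.5176]
Step 4: x=[7.9138] v=[-0.6868]
Step 5: x=[7.8711] v=[-0.8532]
Step 6: x=[7.8203] v=[-1.0160]
Step 7: x=[7.7616] v=[-1.1746]
Step 8: x=[7.6952] v=[-1.3284]
Step 9: x=[7.6214] v=[-1.4767]
Step 10: x=[7.5405] v=[-1.6189]
Step 11: x=[7.4528] v=[-1.7544]
Step 12: x=[7.3587] v=[-1.8827]
Step 13: x=[7.2585] v=[-2.0032]
Step 14: x=[7.1527] v=[-2.1154]
Step 15: x=[7.0418] v=[-2.2189]
Step 16: x=[6.9261] v=[-2.3132]
Step 17: x=[6.8062] v=[-2.3980]
Step 18: x=[6.6826] v=[-2.4729]
Step 19: x=[6.5557] v=[-2.5376]
Step 20: x=[6.4261] v=[-2.5918]
Step 21: x=[6.2943] v=[-2.6353]
Step 22: x=[6.1609] v=[-2.6679]
Step 23: x=[6.0264] v=[-2.6895]
Step 24: x=[5.8914] v=[-2.6999]
Step 25: x=[5.7564] v=[-2.6992]
Step 26: x=[5.6220] v=[-2.6873]
Step 27: x=[5.4888] v=[-2.6643]
Step 28: x=[5.3573] v=[-2.6303]
Step 29: x=[5.2280] v=[-2.5855]
Step 30: x=[5.1015] v=[-2.5300]
Step 31: x=[4.9783] v=[-2.4640]
Step 32: x=[4.8589] v=[-2.3879]
Step 33: x=[4.7438] v=[-2.3019]
Step 34: x=[4.6335] v=[-2.2064]
Step 35: x=[4.5284] v=[-2.1018]
Step 36: x=[4.4290] v=[-1.9885]
Step 37: x=[4.3357] v=[-1.8670]
Step 38: x=[4.2488] v=[-1.7378]
Step 39: x=[4.1687] v=[-1.6014]
Step 40: x=[4.0958] v=[-1.4584]
Step 41: x=[4.0303] v=[-1.3094]
Step 42: x=[3.9726] v=[-1.1549]
Step 43: x=[3.9228] v=[-0.9957]
Step 44: x=[3.8812] v=[-0.8324]
Step 45: x=[3.8479] v=[-0.6656]
Step 46: x=[3.8231] v=[-0.4961]
Step 47: x=[3.8069] v=[-0.3245]
Step 48: x=[3.7993] v=[-0.1516]
Step 49: x=[3.8004] v=[0.0219]
First v>=0 after going negative at step 49, time=2.4500

Answer: 2.4500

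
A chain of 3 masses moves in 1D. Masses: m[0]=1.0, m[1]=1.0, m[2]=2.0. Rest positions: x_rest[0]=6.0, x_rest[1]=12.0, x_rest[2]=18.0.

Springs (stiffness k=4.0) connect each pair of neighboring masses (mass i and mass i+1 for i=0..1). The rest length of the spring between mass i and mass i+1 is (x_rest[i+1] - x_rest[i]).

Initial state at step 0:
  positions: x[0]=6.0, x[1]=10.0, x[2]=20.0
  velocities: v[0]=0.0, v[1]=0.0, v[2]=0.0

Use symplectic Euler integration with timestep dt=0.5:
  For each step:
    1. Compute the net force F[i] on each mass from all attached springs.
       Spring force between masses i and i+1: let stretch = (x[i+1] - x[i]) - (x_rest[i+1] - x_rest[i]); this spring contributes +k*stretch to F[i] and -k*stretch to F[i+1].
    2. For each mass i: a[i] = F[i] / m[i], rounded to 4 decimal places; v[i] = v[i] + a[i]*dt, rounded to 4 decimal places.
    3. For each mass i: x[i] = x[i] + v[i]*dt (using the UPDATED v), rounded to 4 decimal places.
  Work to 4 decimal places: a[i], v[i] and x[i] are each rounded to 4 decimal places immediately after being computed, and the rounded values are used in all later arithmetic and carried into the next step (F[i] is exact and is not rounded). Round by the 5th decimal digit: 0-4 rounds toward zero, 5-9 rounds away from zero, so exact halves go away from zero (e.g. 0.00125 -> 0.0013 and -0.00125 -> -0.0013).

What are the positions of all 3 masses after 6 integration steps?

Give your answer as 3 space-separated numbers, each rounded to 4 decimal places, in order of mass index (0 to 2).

Answer: 7.0000 8.5000 20.2500

Derivation:
Step 0: x=[6.0000 10.0000 20.0000] v=[0.0000 0.0000 0.0000]
Step 1: x=[4.0000 16.0000 18.0000] v=[-4.0000 12.0000 -4.0000]
Step 2: x=[8.0000 12.0000 18.0000] v=[8.0000 -8.0000 0.0000]
Step 3: x=[10.0000 10.0000 18.0000] v=[4.0000 -4.0000 0.0000]
Step 4: x=[6.0000 16.0000 17.0000] v=[-8.0000 12.0000 -2.0000]
Step 5: x=[6.0000 13.0000 18.5000] v=[0.0000 -6.0000 3.0000]
Step 6: x=[7.0000 8.5000 20.2500] v=[2.0000 -9.0000 3.5000]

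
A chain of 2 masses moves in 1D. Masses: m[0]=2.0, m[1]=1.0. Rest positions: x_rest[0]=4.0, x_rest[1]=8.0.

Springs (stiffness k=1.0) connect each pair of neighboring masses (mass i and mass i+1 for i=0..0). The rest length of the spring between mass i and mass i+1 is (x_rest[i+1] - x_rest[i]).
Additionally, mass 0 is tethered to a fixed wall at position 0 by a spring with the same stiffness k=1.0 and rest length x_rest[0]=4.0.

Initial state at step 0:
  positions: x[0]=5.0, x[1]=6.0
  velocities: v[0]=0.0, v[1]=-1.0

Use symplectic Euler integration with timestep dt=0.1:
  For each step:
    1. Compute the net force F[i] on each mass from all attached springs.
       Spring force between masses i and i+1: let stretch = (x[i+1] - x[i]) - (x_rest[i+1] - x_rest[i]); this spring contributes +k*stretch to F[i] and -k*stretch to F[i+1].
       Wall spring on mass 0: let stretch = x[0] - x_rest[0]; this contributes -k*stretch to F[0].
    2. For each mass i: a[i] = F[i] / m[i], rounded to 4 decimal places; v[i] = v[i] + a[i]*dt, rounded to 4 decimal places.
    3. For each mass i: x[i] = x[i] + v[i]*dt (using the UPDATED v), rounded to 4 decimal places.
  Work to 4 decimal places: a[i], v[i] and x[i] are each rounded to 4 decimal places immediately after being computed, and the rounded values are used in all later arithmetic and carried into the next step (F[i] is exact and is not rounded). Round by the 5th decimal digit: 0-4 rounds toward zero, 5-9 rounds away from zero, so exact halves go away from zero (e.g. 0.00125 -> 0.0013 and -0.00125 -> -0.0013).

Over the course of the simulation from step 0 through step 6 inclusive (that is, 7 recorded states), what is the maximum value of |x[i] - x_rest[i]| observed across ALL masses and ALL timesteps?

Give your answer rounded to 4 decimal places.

Answer: 2.1185

Derivation:
Step 0: x=[5.0000 6.0000] v=[0.0000 -1.0000]
Step 1: x=[4.9800 5.9300] v=[-0.2000 -0.7000]
Step 2: x=[4.9399 5.8905] v=[-0.4015 -0.3950]
Step 3: x=[4.8798 5.8815] v=[-0.6010 -0.0901]
Step 4: x=[4.8003 5.9025] v=[-0.7949 0.2097]
Step 5: x=[4.7023 5.9525] v=[-0.9798 0.4995]
Step 6: x=[4.5871 6.0300] v=[-1.1524 0.7745]
Max displacement = 2.1185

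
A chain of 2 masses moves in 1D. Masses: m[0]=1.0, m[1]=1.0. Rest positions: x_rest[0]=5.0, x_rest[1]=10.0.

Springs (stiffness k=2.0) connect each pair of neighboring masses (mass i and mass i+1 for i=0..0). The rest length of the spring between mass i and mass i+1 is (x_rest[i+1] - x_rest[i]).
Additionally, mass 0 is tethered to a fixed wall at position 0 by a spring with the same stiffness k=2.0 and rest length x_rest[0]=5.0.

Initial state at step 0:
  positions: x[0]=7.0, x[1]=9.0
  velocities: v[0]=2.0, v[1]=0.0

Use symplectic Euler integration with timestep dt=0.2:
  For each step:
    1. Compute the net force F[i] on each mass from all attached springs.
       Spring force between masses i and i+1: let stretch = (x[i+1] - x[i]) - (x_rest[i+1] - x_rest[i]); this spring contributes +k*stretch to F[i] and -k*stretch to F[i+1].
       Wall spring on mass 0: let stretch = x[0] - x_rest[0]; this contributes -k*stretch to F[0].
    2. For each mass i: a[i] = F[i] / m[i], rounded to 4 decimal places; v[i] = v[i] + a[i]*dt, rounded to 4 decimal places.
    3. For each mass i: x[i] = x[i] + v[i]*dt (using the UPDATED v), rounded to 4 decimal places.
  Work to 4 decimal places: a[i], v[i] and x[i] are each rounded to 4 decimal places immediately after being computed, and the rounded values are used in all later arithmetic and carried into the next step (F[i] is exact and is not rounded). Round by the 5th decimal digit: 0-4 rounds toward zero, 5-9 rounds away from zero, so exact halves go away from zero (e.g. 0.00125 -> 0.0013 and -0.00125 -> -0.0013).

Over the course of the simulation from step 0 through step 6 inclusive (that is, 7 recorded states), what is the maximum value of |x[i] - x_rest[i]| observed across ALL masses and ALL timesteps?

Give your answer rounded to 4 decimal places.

Step 0: x=[7.0000 9.0000] v=[2.0000 0.0000]
Step 1: x=[7.0000 9.2400] v=[0.0000 1.2000]
Step 2: x=[6.6192 9.7008] v=[-1.9040 2.3040]
Step 3: x=[5.9554 10.3151] v=[-3.3190 3.0714]
Step 4: x=[5.1639 10.9806] v=[-3.9573 3.3275]
Step 5: x=[4.4247 11.5808] v=[-3.6962 3.0008]
Step 6: x=[3.9040 12.0085] v=[-2.6036 2.1384]
Max displacement = 2.0085

Answer: 2.0085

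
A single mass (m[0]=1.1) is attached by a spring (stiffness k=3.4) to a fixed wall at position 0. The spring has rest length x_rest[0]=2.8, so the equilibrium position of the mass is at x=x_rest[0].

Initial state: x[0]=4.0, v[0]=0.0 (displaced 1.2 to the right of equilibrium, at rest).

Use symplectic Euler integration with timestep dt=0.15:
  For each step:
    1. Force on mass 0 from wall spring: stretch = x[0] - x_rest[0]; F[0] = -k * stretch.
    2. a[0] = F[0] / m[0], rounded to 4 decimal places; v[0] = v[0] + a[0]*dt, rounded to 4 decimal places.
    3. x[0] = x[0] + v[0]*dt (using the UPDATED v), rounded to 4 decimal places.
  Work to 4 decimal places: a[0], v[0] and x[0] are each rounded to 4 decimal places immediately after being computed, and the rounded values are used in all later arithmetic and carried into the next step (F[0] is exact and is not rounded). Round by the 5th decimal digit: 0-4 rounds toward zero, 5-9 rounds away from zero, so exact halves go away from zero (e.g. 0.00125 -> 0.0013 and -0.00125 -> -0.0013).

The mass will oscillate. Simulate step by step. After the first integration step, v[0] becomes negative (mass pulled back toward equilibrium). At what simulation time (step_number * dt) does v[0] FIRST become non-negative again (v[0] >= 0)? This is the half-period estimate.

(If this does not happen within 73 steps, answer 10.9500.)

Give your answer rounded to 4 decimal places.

Step 0: x=[4.0000] v=[0.0000]
Step 1: x=[3.9165] v=[-0.5564]
Step 2: x=[3.7554] v=[-1.0741]
Step 3: x=[3.5278] v=[-1.5171]
Step 4: x=[3.2496] v=[-1.8545]
Step 5: x=[2.9402] v=[-2.0630]
Step 6: x=[2.6210] v=[-2.1280]
Step 7: x=[2.3143] v=[-2.0450]
Step 8: x=[2.0413] v=[-1.8198]
Step 9: x=[1.8211] v=[-1.4680]
Step 10: x=[1.6690] v=[-1.0141]
Step 11: x=[1.5955] v=[-0.4897]
Step 12: x=[1.6058] v=[0.0688]
First v>=0 after going negative at step 12, time=1.8000

Answer: 1.8000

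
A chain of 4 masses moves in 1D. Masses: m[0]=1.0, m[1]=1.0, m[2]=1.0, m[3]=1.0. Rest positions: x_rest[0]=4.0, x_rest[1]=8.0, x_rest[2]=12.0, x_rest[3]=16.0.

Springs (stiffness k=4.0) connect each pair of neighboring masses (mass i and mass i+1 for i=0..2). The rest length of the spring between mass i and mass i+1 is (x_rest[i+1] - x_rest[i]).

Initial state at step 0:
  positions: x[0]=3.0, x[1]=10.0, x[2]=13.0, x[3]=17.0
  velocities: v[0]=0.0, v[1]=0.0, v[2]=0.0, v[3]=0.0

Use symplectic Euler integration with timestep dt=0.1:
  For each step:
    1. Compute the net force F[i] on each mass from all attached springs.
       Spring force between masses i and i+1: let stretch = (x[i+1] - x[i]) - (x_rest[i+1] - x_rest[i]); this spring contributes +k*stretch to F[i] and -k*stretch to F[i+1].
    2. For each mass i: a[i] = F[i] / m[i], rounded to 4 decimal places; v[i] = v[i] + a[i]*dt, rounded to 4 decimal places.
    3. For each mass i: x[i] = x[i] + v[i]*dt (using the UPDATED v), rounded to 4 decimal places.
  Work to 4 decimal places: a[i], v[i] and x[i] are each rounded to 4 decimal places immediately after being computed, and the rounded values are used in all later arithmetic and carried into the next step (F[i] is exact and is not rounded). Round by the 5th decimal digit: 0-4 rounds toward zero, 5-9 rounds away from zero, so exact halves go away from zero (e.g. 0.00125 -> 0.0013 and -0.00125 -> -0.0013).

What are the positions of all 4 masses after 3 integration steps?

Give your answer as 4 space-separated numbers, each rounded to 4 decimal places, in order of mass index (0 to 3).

Answer: 3.6652 9.1336 13.1936 17.0076

Derivation:
Step 0: x=[3.0000 10.0000 13.0000 17.0000] v=[0.0000 0.0000 0.0000 0.0000]
Step 1: x=[3.1200 9.8400 13.0400 17.0000] v=[1.2000 -1.6000 0.4000 0.0000]
Step 2: x=[3.3488 9.5392 13.1104 17.0016] v=[2.2880 -3.0080 0.7040 0.0160]
Step 3: x=[3.6652 9.1336 13.1936 17.0076] v=[3.1642 -4.0557 0.8320 0.0595]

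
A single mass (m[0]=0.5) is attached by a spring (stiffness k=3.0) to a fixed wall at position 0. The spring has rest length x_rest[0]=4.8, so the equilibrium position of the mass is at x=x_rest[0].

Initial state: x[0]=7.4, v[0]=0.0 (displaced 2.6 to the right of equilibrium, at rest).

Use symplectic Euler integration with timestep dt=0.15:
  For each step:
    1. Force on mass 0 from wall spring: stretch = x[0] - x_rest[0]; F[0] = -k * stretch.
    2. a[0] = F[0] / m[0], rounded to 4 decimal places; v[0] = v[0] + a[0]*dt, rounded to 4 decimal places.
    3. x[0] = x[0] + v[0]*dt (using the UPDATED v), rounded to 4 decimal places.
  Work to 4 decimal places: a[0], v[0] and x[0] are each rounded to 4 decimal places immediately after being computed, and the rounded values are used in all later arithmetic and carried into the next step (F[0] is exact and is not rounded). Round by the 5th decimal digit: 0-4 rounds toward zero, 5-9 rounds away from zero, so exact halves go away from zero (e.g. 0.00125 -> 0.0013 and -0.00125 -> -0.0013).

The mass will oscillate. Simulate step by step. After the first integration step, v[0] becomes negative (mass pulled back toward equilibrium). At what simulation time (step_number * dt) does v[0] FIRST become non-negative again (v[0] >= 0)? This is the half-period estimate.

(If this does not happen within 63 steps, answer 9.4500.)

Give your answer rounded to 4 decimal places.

Answer: 1.3500

Derivation:
Step 0: x=[7.4000] v=[0.0000]
Step 1: x=[7.0490] v=[-2.3400]
Step 2: x=[6.3944] v=[-4.3641]
Step 3: x=[5.5245] v=[-5.7991]
Step 4: x=[4.5568] v=[-6.4512]
Step 5: x=[3.6220] v=[-6.2323]
Step 6: x=[2.8462] v=[-5.1721]
Step 7: x=[2.3341] v=[-3.4137]
Step 8: x=[2.1549] v=[-1.1944]
Step 9: x=[2.3328] v=[1.1862]
First v>=0 after going negative at step 9, time=1.3500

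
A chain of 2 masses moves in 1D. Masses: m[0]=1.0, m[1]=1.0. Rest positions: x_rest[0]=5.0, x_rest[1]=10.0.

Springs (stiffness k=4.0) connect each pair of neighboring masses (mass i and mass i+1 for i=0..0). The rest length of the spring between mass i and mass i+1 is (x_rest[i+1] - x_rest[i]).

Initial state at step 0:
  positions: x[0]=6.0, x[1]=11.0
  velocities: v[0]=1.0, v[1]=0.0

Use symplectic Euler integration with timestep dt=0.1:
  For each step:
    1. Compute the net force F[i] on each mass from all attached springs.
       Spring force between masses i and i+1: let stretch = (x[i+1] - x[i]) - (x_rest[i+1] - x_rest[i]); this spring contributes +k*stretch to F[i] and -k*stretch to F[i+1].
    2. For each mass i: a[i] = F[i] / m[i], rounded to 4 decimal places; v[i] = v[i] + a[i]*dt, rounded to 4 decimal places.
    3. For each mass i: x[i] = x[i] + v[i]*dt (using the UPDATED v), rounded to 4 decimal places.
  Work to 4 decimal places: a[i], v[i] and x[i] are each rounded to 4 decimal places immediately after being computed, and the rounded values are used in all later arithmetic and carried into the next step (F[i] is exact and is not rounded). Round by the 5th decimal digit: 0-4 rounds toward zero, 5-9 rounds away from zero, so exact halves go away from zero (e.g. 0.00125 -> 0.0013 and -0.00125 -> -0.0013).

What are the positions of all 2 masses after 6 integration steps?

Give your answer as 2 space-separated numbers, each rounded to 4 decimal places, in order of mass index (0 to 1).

Answer: 6.4770 11.1230

Derivation:
Step 0: x=[6.0000 11.0000] v=[1.0000 0.0000]
Step 1: x=[6.1000 11.0000] v=[1.0000 0.0000]
Step 2: x=[6.1960 11.0040] v=[0.9600 0.0400]
Step 3: x=[6.2843 11.0157] v=[0.8832 0.1168]
Step 4: x=[6.3619 11.0381] v=[0.7758 0.2242]
Step 5: x=[6.4265 11.0735] v=[0.6463 0.3537]
Step 6: x=[6.4770 11.1230] v=[0.5051 0.4949]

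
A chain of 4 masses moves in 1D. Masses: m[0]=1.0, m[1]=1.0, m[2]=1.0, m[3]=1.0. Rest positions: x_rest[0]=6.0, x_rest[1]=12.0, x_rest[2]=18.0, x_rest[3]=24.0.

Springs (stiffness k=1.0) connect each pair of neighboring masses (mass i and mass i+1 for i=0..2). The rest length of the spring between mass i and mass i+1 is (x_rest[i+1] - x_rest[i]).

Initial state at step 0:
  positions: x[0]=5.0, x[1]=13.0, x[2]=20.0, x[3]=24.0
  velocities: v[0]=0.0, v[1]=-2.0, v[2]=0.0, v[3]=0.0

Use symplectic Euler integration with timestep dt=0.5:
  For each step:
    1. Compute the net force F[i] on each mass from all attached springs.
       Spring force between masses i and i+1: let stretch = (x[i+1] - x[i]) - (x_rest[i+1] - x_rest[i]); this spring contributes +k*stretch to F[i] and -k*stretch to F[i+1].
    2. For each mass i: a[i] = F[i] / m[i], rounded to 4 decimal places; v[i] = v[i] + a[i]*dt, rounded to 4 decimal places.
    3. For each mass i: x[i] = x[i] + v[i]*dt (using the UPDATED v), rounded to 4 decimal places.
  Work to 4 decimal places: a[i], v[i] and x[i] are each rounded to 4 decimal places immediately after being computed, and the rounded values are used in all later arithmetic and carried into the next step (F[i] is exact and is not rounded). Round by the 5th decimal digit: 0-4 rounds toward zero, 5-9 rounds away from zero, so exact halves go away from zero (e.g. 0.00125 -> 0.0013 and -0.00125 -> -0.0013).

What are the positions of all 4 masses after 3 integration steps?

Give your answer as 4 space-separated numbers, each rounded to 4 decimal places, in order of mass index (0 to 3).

Answer: 6.3125 10.4688 16.6563 25.5625

Derivation:
Step 0: x=[5.0000 13.0000 20.0000 24.0000] v=[0.0000 -2.0000 0.0000 0.0000]
Step 1: x=[5.5000 11.7500 19.2500 24.5000] v=[1.0000 -2.5000 -1.5000 1.0000]
Step 2: x=[6.0625 10.8125 17.9375 25.1875] v=[1.1250 -1.8750 -2.6250 1.3750]
Step 3: x=[6.3125 10.4688 16.6563 25.5625] v=[0.5000 -0.6875 -2.5625 0.7500]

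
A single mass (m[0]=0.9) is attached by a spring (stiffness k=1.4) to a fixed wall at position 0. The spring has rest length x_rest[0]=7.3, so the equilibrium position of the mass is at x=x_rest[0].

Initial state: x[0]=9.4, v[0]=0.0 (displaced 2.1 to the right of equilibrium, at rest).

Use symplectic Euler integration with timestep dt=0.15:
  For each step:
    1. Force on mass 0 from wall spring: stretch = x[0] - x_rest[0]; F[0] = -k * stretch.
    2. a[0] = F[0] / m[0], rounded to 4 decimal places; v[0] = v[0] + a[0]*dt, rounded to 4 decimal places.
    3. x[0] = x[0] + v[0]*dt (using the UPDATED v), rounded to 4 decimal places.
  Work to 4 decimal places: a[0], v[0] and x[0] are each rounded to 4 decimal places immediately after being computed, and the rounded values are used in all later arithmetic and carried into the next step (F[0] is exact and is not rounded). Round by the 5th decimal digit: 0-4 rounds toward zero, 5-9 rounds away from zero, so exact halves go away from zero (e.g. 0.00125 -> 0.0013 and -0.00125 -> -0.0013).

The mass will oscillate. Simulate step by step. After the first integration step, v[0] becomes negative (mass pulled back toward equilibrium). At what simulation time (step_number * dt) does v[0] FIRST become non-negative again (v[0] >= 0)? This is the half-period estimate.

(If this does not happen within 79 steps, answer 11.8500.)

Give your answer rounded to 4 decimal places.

Step 0: x=[9.4000] v=[0.0000]
Step 1: x=[9.3265] v=[-0.4900]
Step 2: x=[9.1821] v=[-0.9628]
Step 3: x=[8.9718] v=[-1.4020]
Step 4: x=[8.7030] v=[-1.7921]
Step 5: x=[8.3851] v=[-2.1195]
Step 6: x=[8.0292] v=[-2.3727]
Step 7: x=[7.6478] v=[-2.5428]
Step 8: x=[7.2542] v=[-2.6240]
Step 9: x=[6.8622] v=[-2.6133]
Step 10: x=[6.4855] v=[-2.5112]
Step 11: x=[6.1373] v=[-2.3212]
Step 12: x=[5.8298] v=[-2.0499]
Step 13: x=[5.5738] v=[-1.7069]
Step 14: x=[5.3782] v=[-1.3041]
Step 15: x=[5.2498] v=[-0.8557]
Step 16: x=[5.1932] v=[-0.3773]
Step 17: x=[5.2103] v=[0.1143]
First v>=0 after going negative at step 17, time=2.5500

Answer: 2.5500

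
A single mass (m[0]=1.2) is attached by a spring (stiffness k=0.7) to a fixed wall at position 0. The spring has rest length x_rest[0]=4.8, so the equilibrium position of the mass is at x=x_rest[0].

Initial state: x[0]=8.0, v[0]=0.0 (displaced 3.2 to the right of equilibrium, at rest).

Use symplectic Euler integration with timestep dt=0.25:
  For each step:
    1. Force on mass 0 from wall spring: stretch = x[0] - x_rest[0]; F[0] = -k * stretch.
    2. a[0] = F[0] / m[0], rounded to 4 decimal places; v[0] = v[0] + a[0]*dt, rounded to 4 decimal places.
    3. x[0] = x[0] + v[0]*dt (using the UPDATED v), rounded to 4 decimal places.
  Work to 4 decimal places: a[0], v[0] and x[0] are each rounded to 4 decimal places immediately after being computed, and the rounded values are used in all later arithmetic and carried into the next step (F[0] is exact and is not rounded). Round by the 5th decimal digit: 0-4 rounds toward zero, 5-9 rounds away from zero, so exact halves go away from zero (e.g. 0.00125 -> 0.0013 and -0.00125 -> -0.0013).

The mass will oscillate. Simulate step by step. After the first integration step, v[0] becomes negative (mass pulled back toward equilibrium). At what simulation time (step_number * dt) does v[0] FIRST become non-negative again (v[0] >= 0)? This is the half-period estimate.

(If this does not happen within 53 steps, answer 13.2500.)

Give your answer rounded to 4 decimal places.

Answer: 4.2500

Derivation:
Step 0: x=[8.0000] v=[0.0000]
Step 1: x=[7.8833] v=[-0.4667]
Step 2: x=[7.6542] v=[-0.9164]
Step 3: x=[7.3210] v=[-1.3327]
Step 4: x=[6.8959] v=[-1.7004]
Step 5: x=[6.3944] v=[-2.0061]
Step 6: x=[5.8348] v=[-2.2386]
Step 7: x=[5.2374] v=[-2.3895]
Step 8: x=[4.6241] v=[-2.4533]
Step 9: x=[4.0172] v=[-2.4277]
Step 10: x=[3.4388] v=[-2.3136]
Step 11: x=[2.9100] v=[-2.1151]
Step 12: x=[2.4501] v=[-1.8395]
Step 13: x=[2.0759] v=[-1.4968]
Step 14: x=[1.8010] v=[-1.0995]
Step 15: x=[1.6355] v=[-0.6622]
Step 16: x=[1.5853] v=[-0.2007]
Step 17: x=[1.6523] v=[0.2681]
First v>=0 after going negative at step 17, time=4.2500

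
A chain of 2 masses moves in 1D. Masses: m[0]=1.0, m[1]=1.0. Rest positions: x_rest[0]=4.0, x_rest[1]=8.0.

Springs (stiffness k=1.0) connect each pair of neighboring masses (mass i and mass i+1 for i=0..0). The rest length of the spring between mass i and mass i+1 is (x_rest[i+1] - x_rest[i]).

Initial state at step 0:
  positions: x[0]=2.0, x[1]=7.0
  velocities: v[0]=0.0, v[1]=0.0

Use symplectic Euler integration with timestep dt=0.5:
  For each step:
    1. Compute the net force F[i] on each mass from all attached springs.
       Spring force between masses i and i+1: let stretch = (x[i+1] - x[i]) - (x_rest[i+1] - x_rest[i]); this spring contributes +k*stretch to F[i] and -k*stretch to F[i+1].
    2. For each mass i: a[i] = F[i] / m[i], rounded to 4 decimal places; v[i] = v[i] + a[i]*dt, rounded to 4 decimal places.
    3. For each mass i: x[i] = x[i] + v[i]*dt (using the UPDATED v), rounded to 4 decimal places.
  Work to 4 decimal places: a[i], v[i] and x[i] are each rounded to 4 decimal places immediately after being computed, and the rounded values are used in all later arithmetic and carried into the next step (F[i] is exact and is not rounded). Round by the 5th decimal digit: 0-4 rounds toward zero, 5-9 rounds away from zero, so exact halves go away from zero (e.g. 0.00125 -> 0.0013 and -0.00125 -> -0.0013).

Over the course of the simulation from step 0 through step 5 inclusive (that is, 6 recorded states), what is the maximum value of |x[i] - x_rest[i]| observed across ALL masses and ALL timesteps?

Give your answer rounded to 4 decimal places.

Answer: 2.0312

Derivation:
Step 0: x=[2.0000 7.0000] v=[0.0000 0.0000]
Step 1: x=[2.2500 6.7500] v=[0.5000 -0.5000]
Step 2: x=[2.6250 6.3750] v=[0.7500 -0.7500]
Step 3: x=[2.9375 6.0625] v=[0.6250 -0.6250]
Step 4: x=[3.0313 5.9688] v=[0.1875 -0.1875]
Step 5: x=[2.8594 6.1407] v=[-0.3438 0.3438]
Max displacement = 2.0312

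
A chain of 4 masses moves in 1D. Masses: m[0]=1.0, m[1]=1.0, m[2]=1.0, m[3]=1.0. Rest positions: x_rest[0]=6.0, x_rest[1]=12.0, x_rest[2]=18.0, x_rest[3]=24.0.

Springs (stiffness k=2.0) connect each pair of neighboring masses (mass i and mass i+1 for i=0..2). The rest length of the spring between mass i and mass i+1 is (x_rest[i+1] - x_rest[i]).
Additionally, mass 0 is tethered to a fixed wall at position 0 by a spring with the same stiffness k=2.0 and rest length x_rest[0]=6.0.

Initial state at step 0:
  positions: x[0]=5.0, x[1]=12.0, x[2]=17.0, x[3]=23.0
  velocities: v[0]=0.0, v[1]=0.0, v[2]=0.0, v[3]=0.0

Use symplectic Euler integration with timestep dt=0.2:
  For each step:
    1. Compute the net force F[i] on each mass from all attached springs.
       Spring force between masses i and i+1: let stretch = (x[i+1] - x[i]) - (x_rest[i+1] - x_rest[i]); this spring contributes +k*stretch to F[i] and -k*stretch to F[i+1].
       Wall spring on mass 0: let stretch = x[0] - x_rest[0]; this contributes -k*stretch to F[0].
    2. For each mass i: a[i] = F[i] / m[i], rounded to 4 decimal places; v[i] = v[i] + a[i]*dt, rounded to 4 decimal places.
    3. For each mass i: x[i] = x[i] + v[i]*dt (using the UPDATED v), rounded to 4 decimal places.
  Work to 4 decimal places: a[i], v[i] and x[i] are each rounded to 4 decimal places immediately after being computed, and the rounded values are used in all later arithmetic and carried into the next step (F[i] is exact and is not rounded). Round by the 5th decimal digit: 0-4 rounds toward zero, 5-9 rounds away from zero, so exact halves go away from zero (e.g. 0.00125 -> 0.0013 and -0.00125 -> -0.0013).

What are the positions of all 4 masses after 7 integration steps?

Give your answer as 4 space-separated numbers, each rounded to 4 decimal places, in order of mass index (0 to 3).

Step 0: x=[5.0000 12.0000 17.0000 23.0000] v=[0.0000 0.0000 0.0000 0.0000]
Step 1: x=[5.1600 11.8400 17.0800 23.0000] v=[0.8000 -0.8000 0.4000 0.0000]
Step 2: x=[5.4416 11.5648 17.2144 23.0064] v=[1.4080 -1.3760 0.6720 0.0320]
Step 3: x=[5.7777 11.2517 17.3602 23.0294] v=[1.6806 -1.5654 0.7290 0.1152]
Step 4: x=[6.0895 10.9894 17.4709 23.0789] v=[1.5591 -1.3116 0.5533 0.2475]
Step 5: x=[6.3062 10.8536 17.5117 23.1598] v=[1.0833 -0.6790 0.2039 0.4043]
Step 6: x=[6.3822 10.8867 17.4717 23.2688] v=[0.3798 0.1653 -0.2001 0.5451]
Step 7: x=[6.3079 11.0862 17.3686 23.3941] v=[-0.3713 0.9975 -0.5153 0.6263]

Answer: 6.3079 11.0862 17.3686 23.3941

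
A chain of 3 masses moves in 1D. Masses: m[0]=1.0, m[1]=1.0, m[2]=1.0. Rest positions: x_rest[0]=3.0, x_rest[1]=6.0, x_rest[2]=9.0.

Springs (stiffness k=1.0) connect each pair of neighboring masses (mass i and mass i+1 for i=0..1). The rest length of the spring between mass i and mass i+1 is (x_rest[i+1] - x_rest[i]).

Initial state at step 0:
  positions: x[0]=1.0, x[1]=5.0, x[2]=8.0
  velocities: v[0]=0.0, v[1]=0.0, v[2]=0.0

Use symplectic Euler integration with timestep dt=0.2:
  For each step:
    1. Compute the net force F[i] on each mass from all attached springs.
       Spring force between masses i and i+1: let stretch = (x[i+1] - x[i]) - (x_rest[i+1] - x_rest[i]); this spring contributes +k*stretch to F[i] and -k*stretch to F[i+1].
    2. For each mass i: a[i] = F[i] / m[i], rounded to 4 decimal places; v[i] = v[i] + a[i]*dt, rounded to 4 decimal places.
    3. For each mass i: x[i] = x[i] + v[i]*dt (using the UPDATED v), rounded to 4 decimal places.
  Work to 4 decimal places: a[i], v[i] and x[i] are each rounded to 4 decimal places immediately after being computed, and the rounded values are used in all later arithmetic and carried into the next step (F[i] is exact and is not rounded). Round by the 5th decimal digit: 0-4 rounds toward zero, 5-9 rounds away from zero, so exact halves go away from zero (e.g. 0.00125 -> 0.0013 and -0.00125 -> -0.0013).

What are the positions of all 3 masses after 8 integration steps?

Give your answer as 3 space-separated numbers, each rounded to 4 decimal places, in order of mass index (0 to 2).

Step 0: x=[1.0000 5.0000 8.0000] v=[0.0000 0.0000 0.0000]
Step 1: x=[1.0400 4.9600 8.0000] v=[0.2000 -0.2000 0.0000]
Step 2: x=[1.1168 4.8848 7.9984] v=[0.3840 -0.3760 -0.0080]
Step 3: x=[1.2243 4.7834 7.9923] v=[0.5376 -0.5069 -0.0307]
Step 4: x=[1.3542 4.6680 7.9778] v=[0.6494 -0.5769 -0.0725]
Step 5: x=[1.4966 4.5525 7.9509] v=[0.7122 -0.5777 -0.1345]
Step 6: x=[1.6413 4.4507 7.9081] v=[0.7234 -0.5092 -0.2142]
Step 7: x=[1.7784 4.3748 7.8470] v=[0.6853 -0.3796 -0.3057]
Step 8: x=[1.8993 4.3339 7.7670] v=[0.6046 -0.2044 -0.4001]

Answer: 1.8993 4.3339 7.7670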